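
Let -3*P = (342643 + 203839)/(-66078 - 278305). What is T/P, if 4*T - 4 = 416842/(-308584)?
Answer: 422296554303/337271202976 ≈ 1.2521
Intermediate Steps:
T = 408747/617168 (T = 1 + (416842/(-308584))/4 = 1 + (416842*(-1/308584))/4 = 1 + (1/4)*(-208421/154292) = 1 - 208421/617168 = 408747/617168 ≈ 0.66229)
P = 546482/1033149 (P = -(342643 + 203839)/(3*(-66078 - 278305)) = -546482/(3*(-344383)) = -546482*(-1)/(3*344383) = -1/3*(-546482/344383) = 546482/1033149 ≈ 0.52895)
T/P = 408747/(617168*(546482/1033149)) = (408747/617168)*(1033149/546482) = 422296554303/337271202976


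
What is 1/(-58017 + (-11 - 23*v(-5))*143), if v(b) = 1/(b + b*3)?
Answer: -20/1188511 ≈ -1.6828e-5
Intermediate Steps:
v(b) = 1/(4*b) (v(b) = 1/(b + 3*b) = 1/(4*b))
1/(-58017 + (-11 - 23*v(-5))*143) = 1/(-58017 + (-11 - 23/(4*(-5)))*143) = 1/(-58017 + (-11 - 23*(-1)/(4*5))*143) = 1/(-58017 + (-11 - 23*(-1/20))*143) = 1/(-58017 + (-11 + 23/20)*143) = 1/(-58017 - 197/20*143) = 1/(-58017 - 28171/20) = 1/(-1188511/20) = -20/1188511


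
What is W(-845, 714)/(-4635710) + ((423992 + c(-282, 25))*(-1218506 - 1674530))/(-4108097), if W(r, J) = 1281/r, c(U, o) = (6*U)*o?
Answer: 4325535334119091226657/16092134660570150 ≈ 2.6880e+5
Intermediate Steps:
c(U, o) = 6*U*o
W(-845, 714)/(-4635710) + ((423992 + c(-282, 25))*(-1218506 - 1674530))/(-4108097) = (1281/(-845))/(-4635710) + ((423992 + 6*(-282)*25)*(-1218506 - 1674530))/(-4108097) = (1281*(-1/845))*(-1/4635710) + ((423992 - 42300)*(-2893036))*(-1/4108097) = -1281/845*(-1/4635710) + (381692*(-2893036))*(-1/4108097) = 1281/3917174950 - 1104248696912*(-1/4108097) = 1281/3917174950 + 1104248696912/4108097 = 4325535334119091226657/16092134660570150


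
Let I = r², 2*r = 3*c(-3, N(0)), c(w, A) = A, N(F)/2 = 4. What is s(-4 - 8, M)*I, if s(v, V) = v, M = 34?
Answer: -1728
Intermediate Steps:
N(F) = 8 (N(F) = 2*4 = 8)
r = 12 (r = (3*8)/2 = (½)*24 = 12)
I = 144 (I = 12² = 144)
s(-4 - 8, M)*I = (-4 - 8)*144 = -12*144 = -1728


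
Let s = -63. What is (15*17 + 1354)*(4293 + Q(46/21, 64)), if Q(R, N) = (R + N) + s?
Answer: 145163980/21 ≈ 6.9126e+6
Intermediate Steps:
Q(R, N) = -63 + N + R (Q(R, N) = (R + N) - 63 = (N + R) - 63 = -63 + N + R)
(15*17 + 1354)*(4293 + Q(46/21, 64)) = (15*17 + 1354)*(4293 + (-63 + 64 + 46/21)) = (255 + 1354)*(4293 + (-63 + 64 + 46*(1/21))) = 1609*(4293 + (-63 + 64 + 46/21)) = 1609*(4293 + 67/21) = 1609*(90220/21) = 145163980/21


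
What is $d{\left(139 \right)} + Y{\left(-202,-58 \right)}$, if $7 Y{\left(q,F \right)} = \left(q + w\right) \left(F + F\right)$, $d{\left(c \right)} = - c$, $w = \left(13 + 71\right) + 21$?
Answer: $\frac{10279}{7} \approx 1468.4$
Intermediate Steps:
$w = 105$ ($w = 84 + 21 = 105$)
$Y{\left(q,F \right)} = \frac{2 F \left(105 + q\right)}{7}$ ($Y{\left(q,F \right)} = \frac{\left(q + 105\right) \left(F + F\right)}{7} = \frac{\left(105 + q\right) 2 F}{7} = \frac{2 F \left(105 + q\right)}{7}$)
$d{\left(139 \right)} + Y{\left(-202,-58 \right)} = \left(-1\right) 139 + \frac{2}{7} \left(-58\right) \left(105 - 202\right) = -139 + \frac{2}{7} \left(-58\right) \left(-97\right) = -139 + \frac{11252}{7} = \frac{10279}{7}$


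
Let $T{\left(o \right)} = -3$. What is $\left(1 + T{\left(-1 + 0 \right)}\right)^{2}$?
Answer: $4$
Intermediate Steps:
$\left(1 + T{\left(-1 + 0 \right)}\right)^{2} = \left(1 - 3\right)^{2} = \left(-2\right)^{2} = 4$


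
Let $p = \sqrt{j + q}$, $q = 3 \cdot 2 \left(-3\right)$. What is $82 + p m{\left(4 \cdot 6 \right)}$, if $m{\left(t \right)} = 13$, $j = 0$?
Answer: $82 + 39 i \sqrt{2} \approx 82.0 + 55.154 i$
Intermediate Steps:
$q = -18$ ($q = 6 \left(-3\right) = -18$)
$p = 3 i \sqrt{2}$ ($p = \sqrt{0 - 18} = \sqrt{-18} = 3 i \sqrt{2} \approx 4.2426 i$)
$82 + p m{\left(4 \cdot 6 \right)} = 82 + 3 i \sqrt{2} \cdot 13 = 82 + 39 i \sqrt{2}$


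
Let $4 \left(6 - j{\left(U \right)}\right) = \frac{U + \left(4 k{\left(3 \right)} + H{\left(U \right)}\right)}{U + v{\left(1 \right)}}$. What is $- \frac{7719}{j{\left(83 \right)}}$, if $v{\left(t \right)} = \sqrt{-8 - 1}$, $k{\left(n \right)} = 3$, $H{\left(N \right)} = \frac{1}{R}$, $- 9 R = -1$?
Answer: $- \frac{151408185}{111554} + \frac{301041 i}{111554} \approx -1357.3 + 2.6986 i$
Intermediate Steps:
$R = \frac{1}{9}$ ($R = \left(- \frac{1}{9}\right) \left(-1\right) = \frac{1}{9} \approx 0.11111$)
$H{\left(N \right)} = 9$ ($H{\left(N \right)} = \frac{1}{\frac{1}{9}} = 9$)
$v{\left(t \right)} = 3 i$ ($v{\left(t \right)} = \sqrt{-9} = 3 i$)
$j{\left(U \right)} = 6 - \frac{21 + U}{4 \left(U + 3 i\right)}$ ($j{\left(U \right)} = 6 - \frac{\left(U + \left(4 \cdot 3 + 9\right)\right) \frac{1}{U + 3 i}}{4} = 6 - \frac{\left(U + \left(12 + 9\right)\right) \frac{1}{U + 3 i}}{4} = 6 - \frac{\left(U + 21\right) \frac{1}{U + 3 i}}{4} = 6 - \frac{\left(21 + U\right) \frac{1}{U + 3 i}}{4} = 6 - \frac{\frac{1}{U + 3 i} \left(21 + U\right)}{4} = 6 - \frac{21 + U}{4 \left(U + 3 i\right)}$)
$- \frac{7719}{j{\left(83 \right)}} = - \frac{7719}{\frac{1}{4} \frac{1}{83 + 3 i} \left(-21 + 23 \cdot 83 + 72 i\right)} = - \frac{7719}{\frac{1}{4} \frac{83 - 3 i}{6898} \left(-21 + 1909 + 72 i\right)} = - \frac{7719}{\frac{1}{4} \frac{83 - 3 i}{6898} \left(1888 + 72 i\right)} = - \frac{7719}{\frac{1}{27592} \left(83 - 3 i\right) \left(1888 + 72 i\right)} = - 7719 \frac{\left(83 + 3 i\right) \left(1888 - 72 i\right)}{892432} = - \frac{7719 \left(83 + 3 i\right) \left(1888 - 72 i\right)}{892432}$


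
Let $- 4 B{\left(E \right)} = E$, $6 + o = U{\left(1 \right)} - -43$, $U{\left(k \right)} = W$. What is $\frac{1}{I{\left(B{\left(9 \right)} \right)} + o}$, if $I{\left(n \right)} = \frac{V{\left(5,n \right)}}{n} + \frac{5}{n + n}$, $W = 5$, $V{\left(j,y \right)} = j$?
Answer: $\frac{3}{116} \approx 0.025862$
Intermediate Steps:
$U{\left(k \right)} = 5$
$o = 42$ ($o = -6 + \left(5 - -43\right) = -6 + \left(5 + 43\right) = -6 + 48 = 42$)
$B{\left(E \right)} = - \frac{E}{4}$
$I{\left(n \right)} = \frac{15}{2 n}$ ($I{\left(n \right)} = \frac{5}{n} + \frac{5}{n + n} = \frac{5}{n} + \frac{5}{2 n} = \frac{15}{2 n}$)
$\frac{1}{I{\left(B{\left(9 \right)} \right)} + o} = \frac{1}{\frac{15}{2 \left(\left(- \frac{1}{4}\right) 9\right)} + 42} = \frac{1}{\frac{15}{2 \left(- \frac{9}{4}\right)} + 42} = \frac{1}{\frac{15}{2} \left(- \frac{4}{9}\right) + 42} = \frac{1}{- \frac{10}{3} + 42} = \frac{1}{\frac{116}{3}} = \frac{3}{116}$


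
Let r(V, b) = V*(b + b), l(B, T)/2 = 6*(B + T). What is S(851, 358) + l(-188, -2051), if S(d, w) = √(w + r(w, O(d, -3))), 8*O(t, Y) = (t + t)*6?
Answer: -26868 + 2*√228583 ≈ -25912.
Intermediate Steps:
O(t, Y) = 3*t/2 (O(t, Y) = ((t + t)*6)/8 = ((2*t)*6)/8 = (12*t)/8 = 3*t/2)
l(B, T) = 12*B + 12*T (l(B, T) = 2*(6*(B + T)) = 2*(6*B + 6*T) = 12*B + 12*T)
r(V, b) = 2*V*b (r(V, b) = V*(2*b) = 2*V*b)
S(d, w) = √(w + 3*d*w) (S(d, w) = √(w + 2*w*(3*d/2)) = √(w + 3*d*w))
S(851, 358) + l(-188, -2051) = √(358*(1 + 3*851)) + (12*(-188) + 12*(-2051)) = √(358*(1 + 2553)) + (-2256 - 24612) = √(358*2554) - 26868 = √914332 - 26868 = 2*√228583 - 26868 = -26868 + 2*√228583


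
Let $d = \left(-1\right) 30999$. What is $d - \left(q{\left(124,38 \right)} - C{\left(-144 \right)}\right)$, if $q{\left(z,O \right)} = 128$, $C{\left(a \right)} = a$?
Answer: $-31271$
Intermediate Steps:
$d = -30999$
$d - \left(q{\left(124,38 \right)} - C{\left(-144 \right)}\right) = -30999 - \left(128 - -144\right) = -30999 - \left(128 + 144\right) = -30999 - 272 = -31271$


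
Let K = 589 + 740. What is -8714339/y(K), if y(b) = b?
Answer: -8714339/1329 ≈ -6557.1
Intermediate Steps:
K = 1329
-8714339/y(K) = -8714339/1329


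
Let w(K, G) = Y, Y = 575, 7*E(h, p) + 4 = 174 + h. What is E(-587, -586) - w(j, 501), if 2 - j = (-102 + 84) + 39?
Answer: -4442/7 ≈ -634.57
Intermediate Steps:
E(h, p) = 170/7 + h/7 (E(h, p) = -4/7 + (174 + h)/7 = -4/7 + (174/7 + h/7) = 170/7 + h/7)
j = -19 (j = 2 - ((-102 + 84) + 39) = 2 - (-18 + 39) = 2 - 1*21 = 2 - 21 = -19)
w(K, G) = 575
E(-587, -586) - w(j, 501) = (170/7 + (⅐)*(-587)) - 1*575 = (170/7 - 587/7) - 575 = -417/7 - 575 = -4442/7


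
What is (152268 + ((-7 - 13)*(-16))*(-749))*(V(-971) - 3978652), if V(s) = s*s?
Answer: 265366311132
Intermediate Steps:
V(s) = s**2
(152268 + ((-7 - 13)*(-16))*(-749))*(V(-971) - 3978652) = (152268 + ((-7 - 13)*(-16))*(-749))*((-971)**2 - 3978652) = (152268 - 20*(-16)*(-749))*(942841 - 3978652) = (152268 + 320*(-749))*(-3035811) = (152268 - 239680)*(-3035811) = -87412*(-3035811) = 265366311132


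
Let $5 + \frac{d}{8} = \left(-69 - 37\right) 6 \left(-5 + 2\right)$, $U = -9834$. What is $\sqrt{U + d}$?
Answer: $7 \sqrt{110} \approx 73.417$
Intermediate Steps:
$d = 15224$ ($d = -40 + 8 \left(-69 - 37\right) 6 \left(-5 + 2\right) = -40 + 8 \left(- 106 \cdot 6 \left(-3\right)\right) = -40 + 8 \left(\left(-106\right) \left(-18\right)\right) = -40 + 8 \cdot 1908 = -40 + 15264 = 15224$)
$\sqrt{U + d} = \sqrt{-9834 + 15224} = \sqrt{5390} = 7 \sqrt{110}$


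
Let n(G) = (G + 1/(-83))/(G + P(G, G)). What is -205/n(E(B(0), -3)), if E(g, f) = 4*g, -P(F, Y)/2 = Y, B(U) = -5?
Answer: 340300/1661 ≈ 204.88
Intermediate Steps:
P(F, Y) = -2*Y
n(G) = -(-1/83 + G)/G (n(G) = (G + 1/(-83))/(G - 2*G) = (G - 1/83)/((-G)) = (-1/83 + G)*(-1/G) = -(-1/83 + G)/G)
-205/n(E(B(0), -3)) = -205*(-20/(1/83 - 4*(-5))) = -205*(-20/(1/83 - 1*(-20))) = -205*(-20/(1/83 + 20)) = -205/((-1/20*1661/83)) = -205/(-1661/1660) = -205*(-1660/1661) = 340300/1661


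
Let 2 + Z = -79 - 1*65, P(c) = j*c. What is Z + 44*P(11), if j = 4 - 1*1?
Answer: 1306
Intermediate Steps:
j = 3 (j = 4 - 1 = 3)
P(c) = 3*c
Z = -146 (Z = -2 + (-79 - 1*65) = -2 + (-79 - 65) = -2 - 144 = -146)
Z + 44*P(11) = -146 + 44*(3*11) = -146 + 44*33 = -146 + 1452 = 1306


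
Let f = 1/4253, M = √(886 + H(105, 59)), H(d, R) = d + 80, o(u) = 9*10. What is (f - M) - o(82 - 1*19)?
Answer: -382769/4253 - 3*√119 ≈ -122.73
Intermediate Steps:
o(u) = 90
H(d, R) = 80 + d
M = 3*√119 (M = √(886 + (80 + 105)) = √(886 + 185) = √1071 = 3*√119 ≈ 32.726)
f = 1/4253 ≈ 0.00023513
(f - M) - o(82 - 1*19) = (1/4253 - 3*√119) - 1*90 = (1/4253 - 3*√119) - 90 = -382769/4253 - 3*√119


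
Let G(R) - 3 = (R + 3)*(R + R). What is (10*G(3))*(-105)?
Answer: -40950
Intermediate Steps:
G(R) = 3 + 2*R*(3 + R) (G(R) = 3 + (R + 3)*(R + R) = 3 + (3 + R)*(2*R) = 3 + 2*R*(3 + R))
(10*G(3))*(-105) = (10*(3 + 2*3**2 + 6*3))*(-105) = (10*(3 + 2*9 + 18))*(-105) = (10*(3 + 18 + 18))*(-105) = (10*39)*(-105) = 390*(-105) = -40950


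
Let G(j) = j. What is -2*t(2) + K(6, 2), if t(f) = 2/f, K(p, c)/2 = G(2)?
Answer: 2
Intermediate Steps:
K(p, c) = 4 (K(p, c) = 2*2 = 4)
-2*t(2) + K(6, 2) = -4/2 + 4 = -2*1 + 4 = -2 + 4 = 2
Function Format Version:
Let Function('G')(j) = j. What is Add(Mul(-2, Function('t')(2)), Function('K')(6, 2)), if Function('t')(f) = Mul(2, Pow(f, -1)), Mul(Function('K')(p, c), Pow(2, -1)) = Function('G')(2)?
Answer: 2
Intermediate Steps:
Function('K')(p, c) = 4 (Function('K')(p, c) = Mul(2, 2) = 4)
Add(Mul(-2, Function('t')(2)), Function('K')(6, 2)) = Add(Mul(-2, Mul(2, Pow(2, -1))), 4) = Add(Mul(-2, Mul(2, Rational(1, 2))), 4) = Add(Mul(-2, 1), 4) = Add(-2, 4) = 2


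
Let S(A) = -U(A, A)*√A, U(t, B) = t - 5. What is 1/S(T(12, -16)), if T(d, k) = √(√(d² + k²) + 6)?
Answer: -26^(¼) - 5*26^(¾)/26 ≈ -4.4724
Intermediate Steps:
U(t, B) = -5 + t
T(d, k) = √(6 + √(d² + k²))
S(A) = -√A*(-5 + A) (S(A) = -(-5 + A)*√A = -√A*(-5 + A))
1/S(T(12, -16)) = 1/(√(√(6 + √(12² + (-16)²)))*(5 - √(6 + √(12² + (-16)²)))) = 1/(√(√(6 + √(144 + 256)))*(5 - √(6 + √(144 + 256)))) = 1/(√(√(6 + √400))*(5 - √(6 + √400))) = 1/(√(√(6 + 20))*(5 - √(6 + 20))) = 1/(√(√26)*(5 - √26)) = 1/(26^(¼)*(5 - √26)) = 26^(¾)/(26*(5 - √26))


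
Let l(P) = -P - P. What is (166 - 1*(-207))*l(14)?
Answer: -10444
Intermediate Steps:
l(P) = -2*P
(166 - 1*(-207))*l(14) = (166 - 1*(-207))*(-2*14) = (166 + 207)*(-28) = 373*(-28) = -10444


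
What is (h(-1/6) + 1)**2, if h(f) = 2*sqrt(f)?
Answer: (3 + I*sqrt(6))**2/9 ≈ 0.33333 + 1.633*I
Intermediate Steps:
(h(-1/6) + 1)**2 = (2*sqrt(-1/6) + 1)**2 = (2*(I*sqrt(6)/6) + 1)**2 = (I*sqrt(6)/3 + 1)**2 = (1 + I*sqrt(6)/3)**2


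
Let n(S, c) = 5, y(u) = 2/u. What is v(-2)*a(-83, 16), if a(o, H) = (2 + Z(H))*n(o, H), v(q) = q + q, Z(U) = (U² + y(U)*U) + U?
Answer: -5520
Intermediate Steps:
Z(U) = 2 + U + U² (Z(U) = (U² + (2/U)*U) + U = (U² + 2) + U = (2 + U²) + U = 2 + U + U²)
v(q) = 2*q
a(o, H) = 20 + 5*H*(1 + H) (a(o, H) = (2 + (2 + H*(1 + H)))*5 = (4 + H*(1 + H))*5 = 20 + 5*H*(1 + H))
v(-2)*a(-83, 16) = (2*(-2))*(20 + 5*16*(1 + 16)) = -4*(20 + 5*16*17) = -4*(20 + 1360) = -4*1380 = -5520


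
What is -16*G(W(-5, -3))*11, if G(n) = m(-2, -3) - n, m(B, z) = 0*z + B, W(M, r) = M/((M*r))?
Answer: 880/3 ≈ 293.33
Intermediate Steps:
W(M, r) = 1/r (W(M, r) = M*(1/(M*r)) = 1/r)
m(B, z) = B (m(B, z) = 0 + B = B)
G(n) = -2 - n
-16*G(W(-5, -3))*11 = -16*(-2 - 1/(-3))*11 = -16*(-2 - 1*(-⅓))*11 = -16*(-2 + ⅓)*11 = -16*(-5/3)*11 = (80/3)*11 = 880/3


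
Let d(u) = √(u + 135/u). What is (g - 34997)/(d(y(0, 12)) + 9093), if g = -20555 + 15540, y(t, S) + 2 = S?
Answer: -727658232/165365251 + 40012*√94/165365251 ≈ -4.3980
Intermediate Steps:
y(t, S) = -2 + S
g = -5015
(g - 34997)/(d(y(0, 12)) + 9093) = (-5015 - 34997)/(√((-2 + 12) + 135/(-2 + 12)) + 9093) = -40012/(√(10 + 135/10) + 9093) = -40012/(√(10 + 135*(⅒)) + 9093) = -40012/(√(10 + 27/2) + 9093) = -40012/(√(47/2) + 9093) = -40012/(√94/2 + 9093) = -40012/(9093 + √94/2)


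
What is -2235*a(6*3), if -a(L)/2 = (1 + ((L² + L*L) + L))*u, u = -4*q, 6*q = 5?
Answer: -9938300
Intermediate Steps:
q = ⅚ (q = (⅙)*5 = ⅚ ≈ 0.83333)
u = -10/3 (u = -4*⅚ = -10/3 ≈ -3.3333)
a(L) = 20/3 + 20*L/3 + 40*L²/3 (a(L) = -2*(1 + ((L² + L*L) + L))*(-10)/3 = -2*(1 + ((L² + L²) + L))*(-10)/3 = -2*(1 + (2*L² + L))*(-10)/3 = -2*(1 + (L + 2*L²))*(-10)/3 = -2*(1 + L + 2*L²)*(-10)/3 = -2*(-10/3 - 20*L²/3 - 10*L/3) = 20/3 + 20*L/3 + 40*L²/3)
-2235*a(6*3) = -2235*(20/3 + 20*(6*3)/3 + 40*(6*3)²/3) = -2235*(20/3 + (20/3)*18 + (40/3)*18²) = -2235*(20/3 + 120 + (40/3)*324) = -2235*(20/3 + 120 + 4320) = -2235*13340/3 = -9938300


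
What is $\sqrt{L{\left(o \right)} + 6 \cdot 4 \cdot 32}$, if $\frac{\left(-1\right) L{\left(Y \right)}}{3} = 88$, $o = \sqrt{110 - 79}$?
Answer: $6 \sqrt{14} \approx 22.45$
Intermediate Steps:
$o = \sqrt{31} \approx 5.5678$
$L{\left(Y \right)} = -264$ ($L{\left(Y \right)} = \left(-3\right) 88 = -264$)
$\sqrt{L{\left(o \right)} + 6 \cdot 4 \cdot 32} = \sqrt{-264 + 6 \cdot 4 \cdot 32} = \sqrt{-264 + 24 \cdot 32} = \sqrt{-264 + 768} = \sqrt{504} = 6 \sqrt{14}$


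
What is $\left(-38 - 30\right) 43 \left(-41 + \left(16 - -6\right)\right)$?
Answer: $55556$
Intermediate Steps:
$\left(-38 - 30\right) 43 \left(-41 + \left(16 - -6\right)\right) = \left(-38 - 30\right) 43 \left(-41 + \left(16 + 6\right)\right) = \left(-68\right) 43 \left(-41 + 22\right) = \left(-2924\right) \left(-19\right) = 55556$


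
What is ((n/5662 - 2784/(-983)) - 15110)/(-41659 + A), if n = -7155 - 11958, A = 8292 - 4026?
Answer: 84101447131/208119940178 ≈ 0.40410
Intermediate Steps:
A = 4266
n = -19113
((n/5662 - 2784/(-983)) - 15110)/(-41659 + A) = ((-19113/5662 - 2784/(-983)) - 15110)/(-41659 + 4266) = ((-19113*1/5662 - 2784*(-1/983)) - 15110)/(-37393) = ((-19113/5662 + 2784/983) - 15110)*(-1/37393) = (-3025071/5565746 - 15110)*(-1/37393) = -84101447131/5565746*(-1/37393) = 84101447131/208119940178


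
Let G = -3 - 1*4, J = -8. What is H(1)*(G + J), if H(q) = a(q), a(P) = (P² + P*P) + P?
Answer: -45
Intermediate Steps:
a(P) = P + 2*P² (a(P) = (P² + P²) + P = 2*P² + P = P + 2*P²)
H(q) = q*(1 + 2*q)
G = -7 (G = -3 - 4 = -7)
H(1)*(G + J) = (1*(1 + 2*1))*(-7 - 8) = (1*(1 + 2))*(-15) = (1*3)*(-15) = 3*(-15) = -45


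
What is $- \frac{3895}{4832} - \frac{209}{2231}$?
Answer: $- \frac{9699633}{10780192} \approx -0.89976$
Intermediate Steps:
$- \frac{3895}{4832} - \frac{209}{2231} = - \frac{9699633}{10780192}$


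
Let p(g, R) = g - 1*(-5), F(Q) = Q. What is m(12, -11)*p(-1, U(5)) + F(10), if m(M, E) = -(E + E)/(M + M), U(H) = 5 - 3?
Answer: 41/3 ≈ 13.667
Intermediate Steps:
U(H) = 2
p(g, R) = 5 + g (p(g, R) = g + 5 = 5 + g)
m(M, E) = -E/M (m(M, E) = -2*E/(2*M) = -2*E*1/(2*M) = -E/M)
m(12, -11)*p(-1, U(5)) + F(10) = (-1*(-11)/12)*(5 - 1) + 10 = -1*(-11)*1/12*4 + 10 = (11/12)*4 + 10 = 11/3 + 10 = 41/3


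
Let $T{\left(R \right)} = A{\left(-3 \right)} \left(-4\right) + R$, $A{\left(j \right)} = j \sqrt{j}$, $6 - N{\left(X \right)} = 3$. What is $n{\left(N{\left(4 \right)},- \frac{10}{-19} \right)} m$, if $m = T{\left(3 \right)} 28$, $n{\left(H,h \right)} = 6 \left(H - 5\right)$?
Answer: $-1008 - 4032 i \sqrt{3} \approx -1008.0 - 6983.6 i$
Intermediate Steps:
$N{\left(X \right)} = 3$ ($N{\left(X \right)} = 6 - 3 = 3$)
$A{\left(j \right)} = j^{\frac{3}{2}}$
$n{\left(H,h \right)} = -30 + 6 H$ ($n{\left(H,h \right)} = 6 \left(-5 + H\right) = -30 + 6 H$)
$T{\left(R \right)} = R + 12 i \sqrt{3}$ ($T{\left(R \right)} = \left(-3\right)^{\frac{3}{2}} \left(-4\right) + R = - 3 i \sqrt{3} \left(-4\right) + R = 12 i \sqrt{3} + R = R + 12 i \sqrt{3}$)
$m = 84 + 336 i \sqrt{3}$ ($m = \left(3 + 12 i \sqrt{3}\right) 28 = 84 + 336 i \sqrt{3} \approx 84.0 + 581.97 i$)
$n{\left(N{\left(4 \right)},- \frac{10}{-19} \right)} m = \left(-30 + 6 \cdot 3\right) \left(84 + 336 i \sqrt{3}\right) = \left(-30 + 18\right) \left(84 + 336 i \sqrt{3}\right) = - 12 \left(84 + 336 i \sqrt{3}\right) = -1008 - 4032 i \sqrt{3}$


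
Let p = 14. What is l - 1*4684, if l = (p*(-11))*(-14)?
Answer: -2528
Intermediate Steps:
l = 2156 (l = (14*(-11))*(-14) = -154*(-14) = 2156)
l - 1*4684 = 2156 - 1*4684 = 2156 - 4684 = -2528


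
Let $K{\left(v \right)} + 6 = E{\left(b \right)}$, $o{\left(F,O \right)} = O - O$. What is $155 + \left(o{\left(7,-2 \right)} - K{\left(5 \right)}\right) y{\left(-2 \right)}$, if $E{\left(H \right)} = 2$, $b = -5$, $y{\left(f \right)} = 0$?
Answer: $155$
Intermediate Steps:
$o{\left(F,O \right)} = 0$
$K{\left(v \right)} = -4$ ($K{\left(v \right)} = -6 + 2 = -4$)
$155 + \left(o{\left(7,-2 \right)} - K{\left(5 \right)}\right) y{\left(-2 \right)} = 155 + \left(0 - -4\right) 0 = 155 + \left(0 + 4\right) 0 = 155 + 4 \cdot 0 = 155 + 0 = 155$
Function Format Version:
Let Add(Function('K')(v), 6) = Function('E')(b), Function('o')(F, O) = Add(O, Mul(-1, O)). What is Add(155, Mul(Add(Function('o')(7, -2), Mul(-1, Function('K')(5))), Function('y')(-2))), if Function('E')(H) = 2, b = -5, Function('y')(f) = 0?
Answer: 155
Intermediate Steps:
Function('o')(F, O) = 0
Function('K')(v) = -4 (Function('K')(v) = Add(-6, 2) = -4)
Add(155, Mul(Add(Function('o')(7, -2), Mul(-1, Function('K')(5))), Function('y')(-2))) = Add(155, Mul(Add(0, Mul(-1, -4)), 0)) = Add(155, Mul(Add(0, 4), 0)) = Add(155, Mul(4, 0)) = Add(155, 0) = 155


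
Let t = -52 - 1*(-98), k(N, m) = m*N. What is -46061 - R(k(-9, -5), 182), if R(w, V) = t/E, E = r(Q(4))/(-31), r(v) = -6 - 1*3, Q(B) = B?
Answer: -415975/9 ≈ -46219.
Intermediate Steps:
k(N, m) = N*m
r(v) = -9 (r(v) = -6 - 3 = -9)
E = 9/31 (E = -9/(-31) = -9*(-1/31) = 9/31 ≈ 0.29032)
t = 46 (t = -52 + 98 = 46)
R(w, V) = 1426/9 (R(w, V) = 46/(9/31) = 46*(31/9) = 1426/9)
-46061 - R(k(-9, -5), 182) = -46061 - 1*1426/9 = -46061 - 1426/9 = -415975/9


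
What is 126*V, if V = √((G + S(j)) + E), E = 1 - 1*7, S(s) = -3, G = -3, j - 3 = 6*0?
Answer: 252*I*√3 ≈ 436.48*I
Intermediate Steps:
j = 3 (j = 3 + 6*0 = 3 + 0 = 3)
E = -6 (E = 1 - 7 = -6)
V = 2*I*√3 (V = √((-3 - 3) - 6) = √(-6 - 6) = √(-12) = 2*I*√3 ≈ 3.4641*I)
126*V = 126*(2*I*√3) = 252*I*√3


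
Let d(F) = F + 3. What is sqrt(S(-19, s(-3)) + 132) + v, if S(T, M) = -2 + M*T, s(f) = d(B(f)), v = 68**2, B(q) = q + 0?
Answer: 4624 + sqrt(130) ≈ 4635.4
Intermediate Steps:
B(q) = q
d(F) = 3 + F
v = 4624
s(f) = 3 + f
sqrt(S(-19, s(-3)) + 132) + v = sqrt((-2 + (3 - 3)*(-19)) + 132) + 4624 = sqrt((-2 + 0*(-19)) + 132) + 4624 = sqrt((-2 + 0) + 132) + 4624 = sqrt(-2 + 132) + 4624 = sqrt(130) + 4624 = 4624 + sqrt(130)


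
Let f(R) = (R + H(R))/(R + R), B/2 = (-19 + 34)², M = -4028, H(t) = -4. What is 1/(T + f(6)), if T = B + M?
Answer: -6/21467 ≈ -0.00027950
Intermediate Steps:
B = 450 (B = 2*(-19 + 34)² = 2*15² = 2*225 = 450)
T = -3578 (T = 450 - 4028 = -3578)
f(R) = (-4 + R)/(2*R) (f(R) = (R - 4)/(R + R) = (-4 + R)/((2*R)) = (-4 + R)*(1/(2*R)) = (-4 + R)/(2*R))
1/(T + f(6)) = 1/(-3578 + (½)*(-4 + 6)/6) = 1/(-3578 + (½)*(⅙)*2) = 1/(-3578 + ⅙) = 1/(-21467/6) = -6/21467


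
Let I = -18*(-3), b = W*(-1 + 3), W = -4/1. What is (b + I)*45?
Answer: 2070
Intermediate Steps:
W = -4 (W = -4*1 = -4)
b = -8 (b = -4*(-1 + 3) = -4*2 = -8)
I = 54
(b + I)*45 = (-8 + 54)*45 = 46*45 = 2070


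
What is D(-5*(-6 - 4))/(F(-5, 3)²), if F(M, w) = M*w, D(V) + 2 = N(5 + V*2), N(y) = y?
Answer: 103/225 ≈ 0.45778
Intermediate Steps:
D(V) = 3 + 2*V (D(V) = -2 + (5 + V*2) = -2 + (5 + 2*V) = 3 + 2*V)
D(-5*(-6 - 4))/(F(-5, 3)²) = (3 + 2*(-5*(-6 - 4)))/((-5*3)²) = (3 + 2*(-5*(-10)))/((-15)²) = (3 + 2*50)/225 = (3 + 100)*(1/225) = 103*(1/225) = 103/225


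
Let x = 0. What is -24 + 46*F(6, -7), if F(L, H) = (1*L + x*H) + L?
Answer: 528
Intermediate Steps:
F(L, H) = 2*L (F(L, H) = (1*L + 0*H) + L = (L + 0) + L = L + L = 2*L)
-24 + 46*F(6, -7) = -24 + 46*(2*6) = -24 + 46*12 = -24 + 552 = 528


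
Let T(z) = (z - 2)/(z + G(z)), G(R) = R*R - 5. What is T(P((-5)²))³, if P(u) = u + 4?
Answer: 19683/647214625 ≈ 3.0412e-5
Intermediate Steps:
P(u) = 4 + u
G(R) = -5 + R² (G(R) = R² - 5 = -5 + R²)
T(z) = (-2 + z)/(-5 + z + z²) (T(z) = (z - 2)/(z + (-5 + z²)) = (-2 + z)/(-5 + z + z²))
T(P((-5)²))³ = ((-2 + (4 + (-5)²))/(-5 + (4 + (-5)²) + (4 + (-5)²)²))³ = ((-2 + (4 + 25))/(-5 + (4 + 25) + (4 + 25)²))³ = ((-2 + 29)/(-5 + 29 + 29²))³ = (27/(-5 + 29 + 841))³ = (27/865)³ = 19683/647214625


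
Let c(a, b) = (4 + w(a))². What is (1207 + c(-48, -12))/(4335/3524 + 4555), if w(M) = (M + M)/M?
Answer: 4380332/16056155 ≈ 0.27281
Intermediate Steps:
w(M) = 2 (w(M) = (2*M)/M = 2)
c(a, b) = 36 (c(a, b) = (4 + 2)² = 6² = 36)
(1207 + c(-48, -12))/(4335/3524 + 4555) = (1207 + 36)/(4335/3524 + 4555) = 1243/(4335*(1/3524) + 4555) = 1243/(4335/3524 + 4555) = 1243/(16056155/3524) = 1243*(3524/16056155) = 4380332/16056155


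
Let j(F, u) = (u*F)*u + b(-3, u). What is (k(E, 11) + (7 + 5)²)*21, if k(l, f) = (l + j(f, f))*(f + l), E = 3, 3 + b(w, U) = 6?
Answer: 396102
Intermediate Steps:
b(w, U) = 3 (b(w, U) = -3 + 6 = 3)
j(F, u) = 3 + F*u² (j(F, u) = (u*F)*u + 3 = (F*u)*u + 3 = F*u² + 3 = 3 + F*u²)
k(l, f) = (f + l)*(3 + l + f³) (k(l, f) = (l + (3 + f*f²))*(f + l) = (l + (3 + f³))*(f + l) = (3 + l + f³)*(f + l) = (f + l)*(3 + l + f³))
(k(E, 11) + (7 + 5)²)*21 = ((3² + 11*3 + 11*(3 + 11³) + 3*(3 + 11³)) + (7 + 5)²)*21 = ((9 + 33 + 11*(3 + 1331) + 3*(3 + 1331)) + 12²)*21 = ((9 + 33 + 11*1334 + 3*1334) + 144)*21 = ((9 + 33 + 14674 + 4002) + 144)*21 = (18718 + 144)*21 = 18862*21 = 396102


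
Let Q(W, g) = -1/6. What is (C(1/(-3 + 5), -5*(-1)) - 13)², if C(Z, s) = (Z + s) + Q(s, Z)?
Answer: 529/9 ≈ 58.778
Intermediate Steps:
Q(W, g) = -⅙ (Q(W, g) = -1*⅙ = -⅙)
C(Z, s) = -⅙ + Z + s (C(Z, s) = (Z + s) - ⅙ = -⅙ + Z + s)
(C(1/(-3 + 5), -5*(-1)) - 13)² = ((-⅙ + 1/(-3 + 5) - 5*(-1)) - 13)² = ((-⅙ + 1/2 + 5) - 13)² = ((-⅙ + ½ + 5) - 13)² = (16/3 - 13)² = (-23/3)² = 529/9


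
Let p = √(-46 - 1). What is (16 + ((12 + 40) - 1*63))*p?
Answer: 5*I*√47 ≈ 34.278*I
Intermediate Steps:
p = I*√47 (p = √(-47) = I*√47 ≈ 6.8557*I)
(16 + ((12 + 40) - 1*63))*p = (16 + ((12 + 40) - 1*63))*(I*√47) = (16 + (52 - 63))*(I*√47) = (16 - 11)*(I*√47) = 5*(I*√47) = 5*I*√47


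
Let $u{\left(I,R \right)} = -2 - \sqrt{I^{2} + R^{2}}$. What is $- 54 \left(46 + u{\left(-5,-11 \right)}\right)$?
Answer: $-2376 + 54 \sqrt{146} \approx -1723.5$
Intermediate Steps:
$- 54 \left(46 + u{\left(-5,-11 \right)}\right) = - 54 \left(46 - \left(2 + \sqrt{\left(-5\right)^{2} + \left(-11\right)^{2}}\right)\right) = - 54 \left(46 - \left(2 + \sqrt{25 + 121}\right)\right) = - 54 \left(46 - \left(2 + \sqrt{146}\right)\right) = - 54 \left(44 - \sqrt{146}\right) = -2376 + 54 \sqrt{146}$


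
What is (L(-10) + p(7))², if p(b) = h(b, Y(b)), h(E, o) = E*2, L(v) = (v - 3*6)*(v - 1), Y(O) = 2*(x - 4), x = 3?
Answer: 103684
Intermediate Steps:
Y(O) = -2 (Y(O) = 2*(3 - 4) = 2*(-1) = -2)
L(v) = (-1 + v)*(-18 + v) (L(v) = (v - 18)*(-1 + v) = (-18 + v)*(-1 + v) = (-1 + v)*(-18 + v))
h(E, o) = 2*E
p(b) = 2*b
(L(-10) + p(7))² = ((18 + (-10)² - 19*(-10)) + 2*7)² = ((18 + 100 + 190) + 14)² = (308 + 14)² = 322² = 103684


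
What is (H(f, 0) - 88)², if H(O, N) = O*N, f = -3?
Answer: 7744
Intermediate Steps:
H(O, N) = N*O
(H(f, 0) - 88)² = (0*(-3) - 88)² = (0 - 88)² = (-88)² = 7744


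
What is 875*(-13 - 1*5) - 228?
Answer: -15978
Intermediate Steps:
875*(-13 - 1*5) - 228 = 875*(-13 - 5) - 228 = 875*(-18) - 228 = -15750 - 228 = -15978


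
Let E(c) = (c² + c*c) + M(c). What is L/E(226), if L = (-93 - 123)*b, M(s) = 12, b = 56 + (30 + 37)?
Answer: -6642/25541 ≈ -0.26005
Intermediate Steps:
b = 123 (b = 56 + 67 = 123)
L = -26568 (L = (-93 - 123)*123 = -216*123 = -26568)
E(c) = 12 + 2*c² (E(c) = (c² + c*c) + 12 = (c² + c²) + 12 = 2*c² + 12 = 12 + 2*c²)
L/E(226) = -26568/(12 + 2*226²) = -26568/(12 + 2*51076) = -26568/(12 + 102152) = -26568/102164 = -26568*1/102164 = -6642/25541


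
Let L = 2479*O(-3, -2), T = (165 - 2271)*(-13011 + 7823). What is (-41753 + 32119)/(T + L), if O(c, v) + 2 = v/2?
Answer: -9634/10918491 ≈ -0.00088236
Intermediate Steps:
O(c, v) = -2 + v/2
T = 10925928 (T = -2106*(-5188) = 10925928)
L = -7437 (L = 2479*(-2 + (½)*(-2)) = 2479*(-2 - 1) = 2479*(-3) = -7437)
(-41753 + 32119)/(T + L) = (-41753 + 32119)/(10925928 - 7437) = -9634/10918491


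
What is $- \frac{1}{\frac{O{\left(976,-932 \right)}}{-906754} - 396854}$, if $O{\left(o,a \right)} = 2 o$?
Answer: $\frac{453377}{179924476934} \approx 2.5198 \cdot 10^{-6}$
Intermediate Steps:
$- \frac{1}{\frac{O{\left(976,-932 \right)}}{-906754} - 396854} = - \frac{1}{\frac{2 \cdot 976}{-906754} - 396854} = - \frac{1}{1952 \left(- \frac{1}{906754}\right) - 396854} = - \frac{1}{- \frac{976}{453377} - 396854} = - \frac{1}{- \frac{179924476934}{453377}} = \left(-1\right) \left(- \frac{453377}{179924476934}\right) = \frac{453377}{179924476934}$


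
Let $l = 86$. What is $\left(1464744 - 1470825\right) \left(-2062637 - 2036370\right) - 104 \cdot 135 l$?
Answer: $24924854127$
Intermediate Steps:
$\left(1464744 - 1470825\right) \left(-2062637 - 2036370\right) - 104 \cdot 135 l = \left(1464744 - 1470825\right) \left(-2062637 - 2036370\right) - 104 \cdot 135 \cdot 86 = \left(-6081\right) \left(-4099007\right) - 14040 \cdot 86 = 24926061567 - 1207440 = 24924854127$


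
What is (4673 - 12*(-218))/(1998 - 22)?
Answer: 7289/1976 ≈ 3.6888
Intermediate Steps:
(4673 - 12*(-218))/(1998 - 22) = (4673 + 2616)/1976 = 7289*(1/1976) = 7289/1976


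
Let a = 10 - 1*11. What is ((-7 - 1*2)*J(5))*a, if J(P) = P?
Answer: 45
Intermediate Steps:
a = -1 (a = 10 - 11 = -1)
((-7 - 1*2)*J(5))*a = ((-7 - 1*2)*5)*(-1) = ((-7 - 2)*5)*(-1) = -9*5*(-1) = -45*(-1) = 45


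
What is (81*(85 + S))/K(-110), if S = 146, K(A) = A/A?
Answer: 18711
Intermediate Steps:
K(A) = 1
(81*(85 + S))/K(-110) = (81*(85 + 146))/1 = (81*231)*1 = 18711*1 = 18711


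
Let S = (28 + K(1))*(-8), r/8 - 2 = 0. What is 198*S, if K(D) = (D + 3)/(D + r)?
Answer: -760320/17 ≈ -44725.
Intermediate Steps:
r = 16 (r = 16 + 8*0 = 16 + 0 = 16)
K(D) = (3 + D)/(16 + D) (K(D) = (D + 3)/(D + 16) = (3 + D)/(16 + D))
S = -3840/17 (S = (28 + (3 + 1)/(16 + 1))*(-8) = (28 + 4/17)*(-8) = (480/17)*(-8) = -3840/17 ≈ -225.88)
198*S = 198*(-3840/17) = -760320/17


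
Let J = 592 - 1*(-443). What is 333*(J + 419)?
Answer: 484182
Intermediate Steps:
J = 1035 (J = 592 + 443 = 1035)
333*(J + 419) = 333*(1035 + 419) = 333*1454 = 484182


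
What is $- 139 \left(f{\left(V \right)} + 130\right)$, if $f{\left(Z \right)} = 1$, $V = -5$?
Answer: $-18209$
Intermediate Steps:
$- 139 \left(f{\left(V \right)} + 130\right) = - 139 \left(1 + 130\right) = \left(-139\right) 131 = -18209$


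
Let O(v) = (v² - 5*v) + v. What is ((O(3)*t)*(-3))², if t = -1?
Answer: 81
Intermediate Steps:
O(v) = v² - 4*v
((O(3)*t)*(-3))² = (((3*(-4 + 3))*(-1))*(-3))² = (((3*(-1))*(-1))*(-3))² = (-3*(-1)*(-3))² = (3*(-3))² = (-9)² = 81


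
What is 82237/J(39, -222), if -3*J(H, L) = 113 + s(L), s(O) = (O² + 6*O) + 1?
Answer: -82237/16022 ≈ -5.1328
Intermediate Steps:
s(O) = 1 + O² + 6*O
J(H, L) = -38 - 2*L - L²/3 (J(H, L) = -(113 + (1 + L² + 6*L))/3 = -(114 + L² + 6*L)/3 = -38 - 2*L - L²/3)
82237/J(39, -222) = 82237/(-38 - 2*(-222) - ⅓*(-222)²) = 82237/(-38 + 444 - ⅓*49284) = 82237/(-38 + 444 - 16428) = 82237/(-16022) = 82237*(-1/16022) = -82237/16022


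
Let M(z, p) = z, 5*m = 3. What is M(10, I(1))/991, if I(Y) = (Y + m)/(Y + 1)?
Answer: 10/991 ≈ 0.010091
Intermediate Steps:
m = ⅗ (m = (⅕)*3 = ⅗ ≈ 0.60000)
I(Y) = (⅗ + Y)/(1 + Y) (I(Y) = (Y + ⅗)/(Y + 1) = (⅗ + Y)/(1 + Y))
M(10, I(1))/991 = 10/991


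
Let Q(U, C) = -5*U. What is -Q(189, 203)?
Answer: 945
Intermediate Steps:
-Q(189, 203) = -(-5)*189 = -1*(-945) = 945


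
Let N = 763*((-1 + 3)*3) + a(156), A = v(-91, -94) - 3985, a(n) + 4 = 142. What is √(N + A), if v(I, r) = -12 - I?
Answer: 9*√10 ≈ 28.461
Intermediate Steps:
a(n) = 138 (a(n) = -4 + 142 = 138)
A = -3906 (A = (-12 - 1*(-91)) - 3985 = (-12 + 91) - 3985 = 79 - 3985 = -3906)
N = 4716 (N = 763*((-1 + 3)*3) + 138 = 763*(2*3) + 138 = 763*6 + 138 = 4578 + 138 = 4716)
√(N + A) = √(4716 - 3906) = √810 = 9*√10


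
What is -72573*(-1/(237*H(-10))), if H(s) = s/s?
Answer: 24191/79 ≈ 306.22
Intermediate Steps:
H(s) = 1
-72573*(-1/(237*H(-10))) = -72573/(1*(-237)) = -72573/(-237) = -72573*(-1/237) = 24191/79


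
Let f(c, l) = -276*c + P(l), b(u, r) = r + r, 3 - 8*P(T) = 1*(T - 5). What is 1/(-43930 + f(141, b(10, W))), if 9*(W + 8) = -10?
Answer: -18/1491169 ≈ -1.2071e-5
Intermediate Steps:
W = -82/9 (W = -8 + (⅑)*(-10) = -8 - 10/9 = -82/9 ≈ -9.1111)
P(T) = 1 - T/8 (P(T) = 3/8 - (T - 5)/8 = 3/8 - (-5 + T)/8 = 3/8 + (5/8 - T/8) = 1 - T/8)
b(u, r) = 2*r
f(c, l) = 1 - 276*c - l/8 (f(c, l) = -276*c + (1 - l/8) = 1 - 276*c - l/8)
1/(-43930 + f(141, b(10, W))) = 1/(-43930 + (1 - 276*141 - (-82)/(4*9))) = 1/(-43930 + (1 - 38916 - ⅛*(-164/9))) = 1/(-43930 + (1 - 38916 + 41/18)) = 1/(-43930 - 700429/18) = 1/(-1491169/18) = -18/1491169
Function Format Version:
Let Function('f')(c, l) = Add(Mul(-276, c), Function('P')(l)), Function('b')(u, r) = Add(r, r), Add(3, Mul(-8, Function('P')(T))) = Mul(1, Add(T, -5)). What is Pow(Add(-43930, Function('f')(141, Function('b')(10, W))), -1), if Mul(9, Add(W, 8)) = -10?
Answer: Rational(-18, 1491169) ≈ -1.2071e-5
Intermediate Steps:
W = Rational(-82, 9) (W = Add(-8, Mul(Rational(1, 9), -10)) = Add(-8, Rational(-10, 9)) = Rational(-82, 9) ≈ -9.1111)
Function('P')(T) = Add(1, Mul(Rational(-1, 8), T)) (Function('P')(T) = Add(Rational(3, 8), Mul(Rational(-1, 8), Mul(1, Add(T, -5)))) = Add(Rational(3, 8), Mul(Rational(-1, 8), Mul(1, Add(-5, T)))) = Add(Rational(3, 8), Mul(Rational(-1, 8), Add(-5, T))) = Add(Rational(3, 8), Add(Rational(5, 8), Mul(Rational(-1, 8), T))) = Add(1, Mul(Rational(-1, 8), T)))
Function('b')(u, r) = Mul(2, r)
Function('f')(c, l) = Add(1, Mul(-276, c), Mul(Rational(-1, 8), l)) (Function('f')(c, l) = Add(Mul(-276, c), Add(1, Mul(Rational(-1, 8), l))) = Add(1, Mul(-276, c), Mul(Rational(-1, 8), l)))
Pow(Add(-43930, Function('f')(141, Function('b')(10, W))), -1) = Pow(Add(-43930, Add(1, Mul(-276, 141), Mul(Rational(-1, 8), Mul(2, Rational(-82, 9))))), -1) = Pow(Add(-43930, Add(1, -38916, Mul(Rational(-1, 8), Rational(-164, 9)))), -1) = Pow(Add(-43930, Add(1, -38916, Rational(41, 18))), -1) = Pow(Add(-43930, Rational(-700429, 18)), -1) = Pow(Rational(-1491169, 18), -1) = Rational(-18, 1491169)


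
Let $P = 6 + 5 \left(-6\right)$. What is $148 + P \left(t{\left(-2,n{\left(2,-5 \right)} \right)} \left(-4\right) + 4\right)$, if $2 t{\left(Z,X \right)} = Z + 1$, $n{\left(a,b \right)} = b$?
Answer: $4$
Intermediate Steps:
$t{\left(Z,X \right)} = \frac{1}{2} + \frac{Z}{2}$ ($t{\left(Z,X \right)} = \frac{Z + 1}{2} = \frac{1 + Z}{2} = \frac{1}{2} + \frac{Z}{2}$)
$P = -24$ ($P = 6 - 30 = -24$)
$148 + P \left(t{\left(-2,n{\left(2,-5 \right)} \right)} \left(-4\right) + 4\right) = 148 - 24 \left(\left(\frac{1}{2} + \frac{1}{2} \left(-2\right)\right) \left(-4\right) + 4\right) = 148 - 24 \left(\left(\frac{1}{2} - 1\right) \left(-4\right) + 4\right) = 148 - 24 \left(\left(- \frac{1}{2}\right) \left(-4\right) + 4\right) = 148 - 24 \left(2 + 4\right) = 148 - 144 = 4$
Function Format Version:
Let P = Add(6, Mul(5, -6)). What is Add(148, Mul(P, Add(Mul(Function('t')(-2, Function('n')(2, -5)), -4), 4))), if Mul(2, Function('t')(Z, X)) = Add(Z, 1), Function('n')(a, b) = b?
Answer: 4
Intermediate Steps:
Function('t')(Z, X) = Add(Rational(1, 2), Mul(Rational(1, 2), Z)) (Function('t')(Z, X) = Mul(Rational(1, 2), Add(Z, 1)) = Mul(Rational(1, 2), Add(1, Z)) = Add(Rational(1, 2), Mul(Rational(1, 2), Z)))
P = -24 (P = Add(6, -30) = -24)
Add(148, Mul(P, Add(Mul(Function('t')(-2, Function('n')(2, -5)), -4), 4))) = Add(148, Mul(-24, Add(Mul(Add(Rational(1, 2), Mul(Rational(1, 2), -2)), -4), 4))) = Add(148, Mul(-24, Add(Mul(Add(Rational(1, 2), -1), -4), 4))) = Add(148, Mul(-24, Add(Mul(Rational(-1, 2), -4), 4))) = Add(148, Mul(-24, Add(2, 4))) = Add(148, Mul(-24, 6)) = Add(148, -144) = 4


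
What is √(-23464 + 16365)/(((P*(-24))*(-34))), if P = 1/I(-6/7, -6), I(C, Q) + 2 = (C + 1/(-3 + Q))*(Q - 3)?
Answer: 47*I*√7099/5712 ≈ 0.69328*I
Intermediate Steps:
I(C, Q) = -2 + (-3 + Q)*(C + 1/(-3 + Q)) (I(C, Q) = -2 + (C + 1/(-3 + Q))*(Q - 3) = -2 + (C + 1/(-3 + Q))*(-3 + Q) = -2 + (-3 + Q)*(C + 1/(-3 + Q)))
P = 7/47 (P = 1/(-1 - (-18)/7 - 6/7*(-6)) = 1/(-1 - (-18)/7 - 6*⅐*(-6)) = 1/(-1 - 3*(-6/7) - 6/7*(-6)) = 1/(-1 + 18/7 + 36/7) = 1/(47/7) = 7/47 ≈ 0.14894)
√(-23464 + 16365)/(((P*(-24))*(-34))) = √(-23464 + 16365)/((((7/47)*(-24))*(-34))) = √(-7099)/((-168/47*(-34))) = (I*√7099)/(5712/47) = (I*√7099)*(47/5712) = 47*I*√7099/5712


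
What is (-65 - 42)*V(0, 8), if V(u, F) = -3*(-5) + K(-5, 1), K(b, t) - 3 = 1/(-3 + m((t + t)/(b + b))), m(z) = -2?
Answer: -9523/5 ≈ -1904.6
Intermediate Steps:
K(b, t) = 14/5 (K(b, t) = 3 + 1/(-3 - 2) = 3 + 1/(-5) = 3 - ⅕ = 14/5)
V(u, F) = 89/5 (V(u, F) = -3*(-5) + 14/5 = 15 + 14/5 = 89/5)
(-65 - 42)*V(0, 8) = (-65 - 42)*(89/5) = -107*89/5 = -9523/5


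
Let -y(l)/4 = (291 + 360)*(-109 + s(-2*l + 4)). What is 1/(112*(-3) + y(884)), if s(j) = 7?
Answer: 1/265272 ≈ 3.7697e-6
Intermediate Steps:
y(l) = 265608 (y(l) = -4*(291 + 360)*(-109 + 7) = -2604*(-102) = -4*(-66402) = 265608)
1/(112*(-3) + y(884)) = 1/(112*(-3) + 265608) = 1/(-336 + 265608) = 1/265272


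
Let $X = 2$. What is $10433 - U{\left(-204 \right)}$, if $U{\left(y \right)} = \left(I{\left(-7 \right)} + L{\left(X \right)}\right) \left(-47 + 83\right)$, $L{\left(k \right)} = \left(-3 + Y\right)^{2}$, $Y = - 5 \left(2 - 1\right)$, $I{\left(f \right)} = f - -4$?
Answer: $8237$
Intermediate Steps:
$I{\left(f \right)} = 4 + f$ ($I{\left(f \right)} = f + 4 = 4 + f$)
$Y = -5$ ($Y = \left(-5\right) 1 = -5$)
$L{\left(k \right)} = 64$ ($L{\left(k \right)} = \left(-3 - 5\right)^{2} = \left(-8\right)^{2} = 64$)
$U{\left(y \right)} = 2196$ ($U{\left(y \right)} = \left(\left(4 - 7\right) + 64\right) \left(-47 + 83\right) = \left(-3 + 64\right) 36 = 61 \cdot 36 = 2196$)
$10433 - U{\left(-204 \right)} = 10433 - 2196 = 8237$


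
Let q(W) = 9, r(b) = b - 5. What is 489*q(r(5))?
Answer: 4401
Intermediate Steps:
r(b) = -5 + b
489*q(r(5)) = 489*9 = 4401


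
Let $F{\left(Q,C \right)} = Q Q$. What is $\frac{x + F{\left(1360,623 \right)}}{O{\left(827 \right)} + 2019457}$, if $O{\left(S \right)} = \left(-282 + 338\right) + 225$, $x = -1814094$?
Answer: $\frac{17753}{1009869} \approx 0.017579$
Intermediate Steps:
$O{\left(S \right)} = 281$ ($O{\left(S \right)} = 56 + 225 = 281$)
$F{\left(Q,C \right)} = Q^{2}$
$\frac{x + F{\left(1360,623 \right)}}{O{\left(827 \right)} + 2019457} = \frac{-1814094 + 1360^{2}}{281 + 2019457} = \frac{-1814094 + 1849600}{2019738} = 35506 \cdot \frac{1}{2019738} = \frac{17753}{1009869}$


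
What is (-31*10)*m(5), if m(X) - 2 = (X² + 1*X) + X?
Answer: -11470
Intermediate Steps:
m(X) = 2 + X² + 2*X (m(X) = 2 + ((X² + 1*X) + X) = 2 + ((X² + X) + X) = 2 + ((X + X²) + X) = 2 + (X² + 2*X) = 2 + X² + 2*X)
(-31*10)*m(5) = (-31*10)*(2 + 5² + 2*5) = -310*(2 + 25 + 10) = -310*37 = -11470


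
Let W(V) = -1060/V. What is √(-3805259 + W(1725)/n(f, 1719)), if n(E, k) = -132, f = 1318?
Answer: I*√54803435182430/3795 ≈ 1950.7*I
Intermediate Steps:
√(-3805259 + W(1725)/n(f, 1719)) = √(-3805259 - 1060/1725/(-132)) = √(-3805259 - 1060*1/1725*(-1/132)) = √(-3805259 - 212/345*(-1/132)) = √(-3805259 + 53/11385) = √(-43322873662/11385) = I*√54803435182430/3795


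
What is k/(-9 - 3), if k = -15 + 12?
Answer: ¼ ≈ 0.25000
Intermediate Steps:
k = -3
k/(-9 - 3) = -3/(-9 - 3) = -3/(-12) = -1/12*(-3) = ¼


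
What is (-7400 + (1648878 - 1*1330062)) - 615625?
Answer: -304209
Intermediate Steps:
(-7400 + (1648878 - 1*1330062)) - 615625 = (-7400 + (1648878 - 1330062)) - 615625 = (-7400 + 318816) - 615625 = 311416 - 615625 = -304209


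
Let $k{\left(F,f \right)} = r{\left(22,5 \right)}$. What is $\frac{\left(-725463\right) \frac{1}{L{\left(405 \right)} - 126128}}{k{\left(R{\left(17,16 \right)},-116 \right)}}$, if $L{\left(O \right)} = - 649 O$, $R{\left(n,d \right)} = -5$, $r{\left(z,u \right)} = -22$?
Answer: $- \frac{725463}{8557406} \approx -0.084776$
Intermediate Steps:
$k{\left(F,f \right)} = -22$
$\frac{\left(-725463\right) \frac{1}{L{\left(405 \right)} - 126128}}{k{\left(R{\left(17,16 \right)},-116 \right)}} = \frac{\left(-725463\right) \frac{1}{\left(-649\right) 405 - 126128}}{-22} = - \frac{725463}{-262845 - 126128} \left(- \frac{1}{22}\right) = - \frac{725463}{-388973} \left(- \frac{1}{22}\right) = \left(-725463\right) \left(- \frac{1}{388973}\right) \left(- \frac{1}{22}\right) = \frac{725463}{388973} \left(- \frac{1}{22}\right) = - \frac{725463}{8557406}$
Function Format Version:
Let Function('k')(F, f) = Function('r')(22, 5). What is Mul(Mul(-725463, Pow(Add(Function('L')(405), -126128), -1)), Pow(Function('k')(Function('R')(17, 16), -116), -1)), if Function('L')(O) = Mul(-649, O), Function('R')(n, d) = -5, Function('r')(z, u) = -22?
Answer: Rational(-725463, 8557406) ≈ -0.084776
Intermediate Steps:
Function('k')(F, f) = -22
Mul(Mul(-725463, Pow(Add(Function('L')(405), -126128), -1)), Pow(Function('k')(Function('R')(17, 16), -116), -1)) = Mul(Mul(-725463, Pow(Add(Mul(-649, 405), -126128), -1)), Pow(-22, -1)) = Mul(Mul(-725463, Pow(Add(-262845, -126128), -1)), Rational(-1, 22)) = Mul(Mul(-725463, Pow(-388973, -1)), Rational(-1, 22)) = Mul(Mul(-725463, Rational(-1, 388973)), Rational(-1, 22)) = Mul(Rational(725463, 388973), Rational(-1, 22)) = Rational(-725463, 8557406)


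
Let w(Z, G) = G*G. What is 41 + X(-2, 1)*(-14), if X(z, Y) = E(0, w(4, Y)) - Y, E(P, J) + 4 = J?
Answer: 97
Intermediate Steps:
w(Z, G) = G²
E(P, J) = -4 + J
X(z, Y) = -4 + Y² - Y (X(z, Y) = (-4 + Y²) - Y = -4 + Y² - Y)
41 + X(-2, 1)*(-14) = 41 + (-4 + 1² - 1*1)*(-14) = 41 + (-4 + 1 - 1)*(-14) = 41 - 4*(-14) = 41 + 56 = 97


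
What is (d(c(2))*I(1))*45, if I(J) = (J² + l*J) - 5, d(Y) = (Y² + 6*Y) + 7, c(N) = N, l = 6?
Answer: 2070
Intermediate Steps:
d(Y) = 7 + Y² + 6*Y
I(J) = -5 + J² + 6*J (I(J) = (J² + 6*J) - 5 = -5 + J² + 6*J)
(d(c(2))*I(1))*45 = ((7 + 2² + 6*2)*(-5 + 1² + 6*1))*45 = ((7 + 4 + 12)*(-5 + 1 + 6))*45 = (23*2)*45 = 46*45 = 2070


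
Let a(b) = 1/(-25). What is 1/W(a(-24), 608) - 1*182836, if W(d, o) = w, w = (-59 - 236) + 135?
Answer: -29253761/160 ≈ -1.8284e+5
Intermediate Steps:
a(b) = -1/25
w = -160 (w = -295 + 135 = -160)
W(d, o) = -160
1/W(a(-24), 608) - 1*182836 = 1/(-160) - 1*182836 = -1/160 - 182836 = -29253761/160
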